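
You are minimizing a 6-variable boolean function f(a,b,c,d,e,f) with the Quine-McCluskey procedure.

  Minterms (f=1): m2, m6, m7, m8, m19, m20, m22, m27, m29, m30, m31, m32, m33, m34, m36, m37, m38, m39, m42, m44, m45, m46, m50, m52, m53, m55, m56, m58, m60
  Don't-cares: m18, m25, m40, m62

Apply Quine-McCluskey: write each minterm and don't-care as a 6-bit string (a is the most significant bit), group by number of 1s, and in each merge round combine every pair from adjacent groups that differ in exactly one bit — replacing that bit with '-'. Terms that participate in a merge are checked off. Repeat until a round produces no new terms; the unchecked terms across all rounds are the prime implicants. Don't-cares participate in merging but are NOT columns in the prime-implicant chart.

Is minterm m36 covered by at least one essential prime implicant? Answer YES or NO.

YES

size-2^0 implicants → 000010(✓)  000110(✓)  000111(✓)  001000(✓)  010010(✓)  010011(✓)  010100(✓)  010110(✓)  011001(✓)  011011(✓)  011101(✓)  011110(✓)  011111(✓)  100000(✓)  100001(✓)  100010(✓)  100100(✓)  100101(✓)  100110(✓)  100111(✓)  101000(✓)  101010(✓)  101100(✓)  101101(✓)  101110(✓)  110010(✓)  110100(✓)  110101(✓)  110111(✓)  111000(✓)  111010(✓)  111100(✓)  111110(✓)
size-2^1 implicants → -00010(✓)  -00110(✓)  -00111(✓)  -01000  -10010(✓)  -10100  -11110  0-0010(✓)  0-0110(✓)  000-10(✓)  00011-(✓)  01-011  01-110  010-10(✓)  01001-  0101-0  011-01(✓)  011-11(✓)  0110-1(✓)  0111-1(✓)  01111-  1-0010(✓)  1-0100(✓)  1-0101(✓)  1-0111(✓)  1-1000(✓)  1-1010(✓)  1-1100(✓)  1-1110(✓)  10-000(✓)  10-010(✓)  10-100(✓)  10-101(✓)  10-110(✓)  100-00(✓)  100-01(✓)  100-10(✓)  1000-0(✓)  10000-(✓)  1001-0(✓)  1001-1(✓)  10010-(✓)  10011-(✓)  101-00(✓)  101-10(✓)  1010-0(✓)  1011-0(✓)  10110-(✓)  11-010(✓)  11-100(✓)  1101-1(✓)  11010-(✓)  111-00(✓)  111-10(✓)  1110-0(✓)  1111-0(✓)
size-2^2 implicants → --0010  -00-10  -0011-  0-0-10  011--1  1--010  1--100  1-01-1  1-010-  1-1-00(✓)  1-1-10(✓)  1-10-0(✓)  1-11-0(✓)  10--00(✓)  10--10(✓)  10-0-0(✓)  10-1-0(✓)  10-10-  100--0(✓)  100-0-  1001--  101--0(✓)  111--0(✓)
size-2^3 implicants → 1-1--0  10---0
Unchecked terms (primes): --0010, -00-10, -0011-, -01000, -10100, -11110, 0-0-10, 01-011, 01-110, 01001-, 0101-0, 011--1, 01111-, 1--010, 1--100, 1-01-1, 1-010-, 1-1--0, 10---0, 10-10-, 100-0-, 1001--
Minterm coverage:
  m2 ⊆ --0010,-00-10,0-0-10
  m6 ⊆ -00-10,-0011-,0-0-10
  m7 ⊆ -0011- [E]
  m8 ⊆ -01000 [E]
  m19 ⊆ 01-011,01001-
  m20 ⊆ -10100,0101-0
  m22 ⊆ 0-0-10,01-110,0101-0
  m27 ⊆ 01-011,011--1
  m29 ⊆ 011--1 [E]
  m30 ⊆ -11110,01-110,01111-
  m31 ⊆ 011--1,01111-
  m32 ⊆ 10---0,100-0-
  m33 ⊆ 100-0- [E]
  m34 ⊆ --0010,-00-10,1--010,10---0
  m36 ⊆ 1--100,1-010-,10---0,10-10-,100-0-,1001--
  m37 ⊆ 1-01-1,1-010-,10-10-,100-0-,1001--
  m38 ⊆ -00-10,-0011-,10---0,1001--
  m39 ⊆ -0011-,1-01-1,1001--
  m42 ⊆ 1--010,1-1--0,10---0
  m44 ⊆ 1--100,1-1--0,10---0,10-10-
  m45 ⊆ 10-10- [E]
  m46 ⊆ 1-1--0,10---0
  m50 ⊆ --0010,1--010
  m52 ⊆ -10100,1--100,1-010-
  m53 ⊆ 1-01-1,1-010-
  m55 ⊆ 1-01-1 [E]
  m56 ⊆ 1-1--0 [E]
  m58 ⊆ 1--010,1-1--0
  m60 ⊆ 1--100,1-1--0
E = {-0011-, -01000, 011--1, 1-01-1, 1-1--0, 10-10-, 100-0-}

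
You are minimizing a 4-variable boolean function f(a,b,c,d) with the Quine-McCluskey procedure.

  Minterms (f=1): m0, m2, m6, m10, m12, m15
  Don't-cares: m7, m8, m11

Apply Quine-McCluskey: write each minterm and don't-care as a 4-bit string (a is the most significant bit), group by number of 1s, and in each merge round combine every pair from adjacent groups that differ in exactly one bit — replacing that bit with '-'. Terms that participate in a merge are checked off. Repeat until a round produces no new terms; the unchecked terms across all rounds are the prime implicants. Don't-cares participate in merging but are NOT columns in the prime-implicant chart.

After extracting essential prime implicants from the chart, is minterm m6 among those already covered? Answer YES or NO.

NO

[col 0] 0000*, 0010*, 0110*, 0111*, 1000*, 1010*, 1011*, 1100*, 1111*
[col 1] -000*, -010*, -111, 0-10, 00-0*, 011-, 1-00, 1-11, 10-0*, 101-
[col 2] -0-0
Prime implicants: -0-0, -111, 0-10, 011-, 1-00, 1-11, 101-
PI chart (minterm → PIs covering it):
  0 | -0-0  (sole → essential)
  2 | -0-0,0-10
  6 | 0-10,011-
  10 | -0-0,101-
  12 | 1-00  (sole → essential)
  15 | -111,1-11
Essential prime implicants: -0-0, 1-00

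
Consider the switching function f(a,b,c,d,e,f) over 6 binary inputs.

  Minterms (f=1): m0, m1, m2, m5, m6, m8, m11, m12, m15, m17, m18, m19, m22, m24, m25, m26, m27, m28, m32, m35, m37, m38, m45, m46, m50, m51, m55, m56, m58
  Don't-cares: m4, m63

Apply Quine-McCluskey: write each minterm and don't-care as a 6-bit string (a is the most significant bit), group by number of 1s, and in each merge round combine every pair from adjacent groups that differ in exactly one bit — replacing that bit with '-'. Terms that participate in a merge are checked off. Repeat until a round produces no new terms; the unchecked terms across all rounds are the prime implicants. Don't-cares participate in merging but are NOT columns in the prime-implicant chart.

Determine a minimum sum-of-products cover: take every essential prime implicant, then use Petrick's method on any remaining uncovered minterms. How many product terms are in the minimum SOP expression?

12

size-2^0 implicants → 000000(✓)  000001(✓)  000010(✓)  000100(✓)  000101(✓)  000110(✓)  001000(✓)  001011(✓)  001100(✓)  001111(✓)  010001(✓)  010010(✓)  010011(✓)  010110(✓)  011000(✓)  011001(✓)  011010(✓)  011011(✓)  011100(✓)  100000(✓)  100011(✓)  100101(✓)  100110(✓)  101101(✓)  101110(✓)  110010(✓)  110011(✓)  110111(✓)  111000(✓)  111010(✓)  111111(✓)
size-2^1 implicants → -00000  -00101  -00110  -10010(✓)  -10011(✓)  -11000(✓)  -11010(✓)  0-0001  0-0010(✓)  0-0110(✓)  0-1000(✓)  0-1011  0-1100(✓)  00-000(✓)  00-100(✓)  000-00(✓)  000-01(✓)  000-10(✓)  0000-0(✓)  00000-(✓)  0001-0(✓)  00010-(✓)  001-00(✓)  001-11  01-001(✓)  01-010(✓)  01-011(✓)  010-10(✓)  0100-1(✓)  01001-(✓)  011-00(✓)  0110-0(✓)  0110-1(✓)  01100-(✓)  01101-(✓)  1-0011  10-101  10-110  11-010(✓)  11-111  110-11  11001-(✓)  1110-0(✓)
size-2^2 implicants → -1-010  -1001-  -110-0  0-0-10  0-1-00  00--00  000--0  000-0-  01-0-1  01-01-  0110--
Unchecked terms (primes): -00000, -00101, -00110, -1-010, -1001-, -110-0, 0-0-10, 0-0001, 0-1-00, 0-1011, 00--00, 000--0, 000-0-, 001-11, 01-0-1, 01-01-, 0110--, 1-0011, 10-101, 10-110, 11-111, 110-11
Minterm coverage:
  m0 ⊆ -00000,00--00,000--0,000-0-
  m1 ⊆ 0-0001,000-0-
  m2 ⊆ 0-0-10,000--0
  m5 ⊆ -00101,000-0-
  m6 ⊆ -00110,0-0-10,000--0
  m8 ⊆ 0-1-00,00--00
  m11 ⊆ 0-1011,001-11
  m12 ⊆ 0-1-00,00--00
  m15 ⊆ 001-11 [E]
  m17 ⊆ 0-0001,01-0-1
  m18 ⊆ -1-010,-1001-,0-0-10,01-01-
  m19 ⊆ -1001-,01-0-1,01-01-
  m22 ⊆ 0-0-10 [E]
  m24 ⊆ -110-0,0-1-00,0110--
  m25 ⊆ 01-0-1,0110--
  m26 ⊆ -1-010,-110-0,01-01-,0110--
  m27 ⊆ 0-1011,01-0-1,01-01-,0110--
  m28 ⊆ 0-1-00 [E]
  m32 ⊆ -00000 [E]
  m35 ⊆ 1-0011 [E]
  m37 ⊆ -00101,10-101
  m38 ⊆ -00110,10-110
  m45 ⊆ 10-101 [E]
  m46 ⊆ 10-110 [E]
  m50 ⊆ -1-010,-1001-
  m51 ⊆ -1001-,1-0011,110-11
  m55 ⊆ 11-111,110-11
  m56 ⊆ -110-0 [E]
  m58 ⊆ -1-010,-110-0
E = {-00000, -110-0, 0-0-10, 0-1-00, 001-11, 1-0011, 10-101, 10-110}
Petrick residual → -1-010, 000-0-, 01-0-1, 11-111
Cover = b'c'd'e'f' + bd'ef' + bcd'f' + a'c'ef' + a'ce'f' + a'b'c'e' + a'b'cef + a'bd'f + ac'd'ef + ab'de'f + ab'def' + abdef  |cover|=12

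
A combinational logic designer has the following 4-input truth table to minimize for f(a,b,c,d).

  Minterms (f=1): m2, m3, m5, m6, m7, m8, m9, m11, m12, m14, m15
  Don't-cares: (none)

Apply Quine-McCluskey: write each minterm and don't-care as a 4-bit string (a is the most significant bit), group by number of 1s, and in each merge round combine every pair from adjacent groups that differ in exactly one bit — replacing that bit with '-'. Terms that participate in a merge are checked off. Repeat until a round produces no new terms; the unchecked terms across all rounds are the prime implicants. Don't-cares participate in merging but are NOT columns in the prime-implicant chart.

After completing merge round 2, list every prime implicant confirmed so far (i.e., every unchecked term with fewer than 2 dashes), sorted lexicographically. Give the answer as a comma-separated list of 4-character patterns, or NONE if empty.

01-1, 1-00, 10-1, 100-, 11-0

Round 0: 0010✓ 0011✓ 0101✓ 0110✓ 0111✓ 1000✓ 1001✓ 1011✓ 1100✓ 1110✓ 1111✓
Round 1: -011✓ -110✓ -111✓ 0-10✓ 0-11✓ 001-✓ 01-1 011-✓ 1-00 1-11✓ 10-1 100- 11-0 111-✓
Round 2: --11 -11- 0-1-
PIs = {--11, -11-, 0-1-, 01-1, 1-00, 10-1, 100-, 11-0}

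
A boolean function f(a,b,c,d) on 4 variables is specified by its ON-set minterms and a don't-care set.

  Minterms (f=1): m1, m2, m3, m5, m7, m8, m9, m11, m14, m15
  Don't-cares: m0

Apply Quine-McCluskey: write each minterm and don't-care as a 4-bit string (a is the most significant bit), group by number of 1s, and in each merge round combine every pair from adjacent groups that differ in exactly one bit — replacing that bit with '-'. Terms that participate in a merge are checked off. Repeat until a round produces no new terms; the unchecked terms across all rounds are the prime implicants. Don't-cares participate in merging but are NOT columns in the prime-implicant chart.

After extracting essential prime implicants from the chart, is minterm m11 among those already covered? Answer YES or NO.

size-2^0 implicants → 0000(✓)  0001(✓)  0010(✓)  0011(✓)  0101(✓)  0111(✓)  1000(✓)  1001(✓)  1011(✓)  1110(✓)  1111(✓)
size-2^1 implicants → -000(✓)  -001(✓)  -011(✓)  -111(✓)  0-01(✓)  0-11(✓)  00-0(✓)  00-1(✓)  000-(✓)  001-(✓)  01-1(✓)  1-11(✓)  10-1(✓)  100-(✓)  111-
size-2^2 implicants → --11  -0-1  -00-  0--1  00--
Unchecked terms (primes): --11, -0-1, -00-, 0--1, 00--, 111-
Minterm coverage:
  m1 ⊆ -0-1,-00-,0--1,00--
  m2 ⊆ 00-- [E]
  m3 ⊆ --11,-0-1,0--1,00--
  m5 ⊆ 0--1 [E]
  m7 ⊆ --11,0--1
  m8 ⊆ -00- [E]
  m9 ⊆ -0-1,-00-
  m11 ⊆ --11,-0-1
  m14 ⊆ 111- [E]
  m15 ⊆ --11,111-
E = {-00-, 0--1, 00--, 111-}

NO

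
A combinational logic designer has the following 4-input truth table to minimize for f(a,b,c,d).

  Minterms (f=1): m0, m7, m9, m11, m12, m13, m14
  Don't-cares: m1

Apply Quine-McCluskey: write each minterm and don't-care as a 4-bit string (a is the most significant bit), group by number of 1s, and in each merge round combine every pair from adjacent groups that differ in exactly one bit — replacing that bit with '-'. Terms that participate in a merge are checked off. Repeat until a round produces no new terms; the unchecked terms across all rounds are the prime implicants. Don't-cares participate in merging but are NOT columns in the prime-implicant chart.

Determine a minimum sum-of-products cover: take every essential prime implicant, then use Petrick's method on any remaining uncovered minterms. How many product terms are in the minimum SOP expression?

size-2^0 implicants → 0000(✓)  0001(✓)  0111  1001(✓)  1011(✓)  1100(✓)  1101(✓)  1110(✓)
size-2^1 implicants → -001  000-  1-01  10-1  11-0  110-
Unchecked terms (primes): -001, 000-, 0111, 1-01, 10-1, 11-0, 110-
Minterm coverage:
  m0 ⊆ 000- [E]
  m7 ⊆ 0111 [E]
  m9 ⊆ -001,1-01,10-1
  m11 ⊆ 10-1 [E]
  m12 ⊆ 11-0,110-
  m13 ⊆ 1-01,110-
  m14 ⊆ 11-0 [E]
E = {000-, 0111, 10-1, 11-0}
Petrick residual → 1-01
Cover = a'b'c' + a'bcd + ac'd + ab'd + abd'  |cover|=5

5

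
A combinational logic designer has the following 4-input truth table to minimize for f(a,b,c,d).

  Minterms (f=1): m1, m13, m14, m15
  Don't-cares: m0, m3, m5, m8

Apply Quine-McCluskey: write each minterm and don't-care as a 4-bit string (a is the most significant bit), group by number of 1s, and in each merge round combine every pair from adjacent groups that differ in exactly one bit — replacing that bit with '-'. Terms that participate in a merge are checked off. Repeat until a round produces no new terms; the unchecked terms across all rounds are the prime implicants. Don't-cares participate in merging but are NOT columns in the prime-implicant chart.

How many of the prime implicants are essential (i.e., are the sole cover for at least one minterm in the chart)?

size-2^0 implicants → 0000(✓)  0001(✓)  0011(✓)  0101(✓)  1000(✓)  1101(✓)  1110(✓)  1111(✓)
size-2^1 implicants → -000  -101  0-01  00-1  000-  11-1  111-
Unchecked terms (primes): -000, -101, 0-01, 00-1, 000-, 11-1, 111-
Minterm coverage:
  m1 ⊆ 0-01,00-1,000-
  m13 ⊆ -101,11-1
  m14 ⊆ 111- [E]
  m15 ⊆ 11-1,111-
E = {111-}

1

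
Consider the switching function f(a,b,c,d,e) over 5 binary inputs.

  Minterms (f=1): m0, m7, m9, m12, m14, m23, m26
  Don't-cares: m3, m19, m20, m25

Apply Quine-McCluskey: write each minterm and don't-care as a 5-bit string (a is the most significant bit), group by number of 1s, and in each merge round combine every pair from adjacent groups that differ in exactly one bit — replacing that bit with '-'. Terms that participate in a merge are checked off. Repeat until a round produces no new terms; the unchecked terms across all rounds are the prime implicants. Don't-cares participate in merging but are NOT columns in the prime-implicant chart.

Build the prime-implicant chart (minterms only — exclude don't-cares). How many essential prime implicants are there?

[col 0] 00000, 00011*, 00111*, 01001*, 01100*, 01110*, 10011*, 10100, 10111*, 11001*, 11010
[col 1] -0011*, -0111*, -1001, 00-11*, 011-0, 10-11*
[col 2] -0-11
Prime implicants: -0-11, -1001, 00000, 011-0, 10100, 11010
PI chart (minterm → PIs covering it):
  0 | 00000  (sole → essential)
  7 | -0-11  (sole → essential)
  9 | -1001  (sole → essential)
  12 | 011-0  (sole → essential)
  14 | 011-0  (sole → essential)
  23 | -0-11  (sole → essential)
  26 | 11010  (sole → essential)
Essential prime implicants: -0-11, -1001, 00000, 011-0, 11010

5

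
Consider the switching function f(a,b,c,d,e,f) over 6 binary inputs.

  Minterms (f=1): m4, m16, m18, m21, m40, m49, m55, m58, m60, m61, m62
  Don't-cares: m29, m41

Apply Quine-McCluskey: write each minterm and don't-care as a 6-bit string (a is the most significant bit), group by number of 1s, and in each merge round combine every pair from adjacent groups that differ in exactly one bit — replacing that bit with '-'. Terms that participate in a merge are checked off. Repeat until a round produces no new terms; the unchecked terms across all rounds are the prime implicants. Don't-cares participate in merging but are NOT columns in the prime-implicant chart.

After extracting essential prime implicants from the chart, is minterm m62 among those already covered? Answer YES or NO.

Round 0: 000100 010000✓ 010010✓ 010101✓ 011101✓ 101000✓ 101001✓ 110001 110111 111010✓ 111100✓ 111101✓ 111110✓
Round 1: -11101 01-101 0100-0 10100- 111-10 1111-0 11110-
PIs = {-11101, 000100, 01-101, 0100-0, 10100-, 110001, 110111, 111-10, 1111-0, 11110-}
Coverage chart:
  m4: 000100 ←essential
  m16: 0100-0 ←essential
  m18: 0100-0 ←essential
  m21: 01-101 ←essential
  m40: 10100- ←essential
  m49: 110001 ←essential
  m55: 110111 ←essential
  m58: 111-10 ←essential
  m60: 1111-0,11110-
  m61: -11101,11110-
  m62: 111-10,1111-0
Essential: 000100, 01-101, 0100-0, 10100-, 110001, 110111, 111-10

YES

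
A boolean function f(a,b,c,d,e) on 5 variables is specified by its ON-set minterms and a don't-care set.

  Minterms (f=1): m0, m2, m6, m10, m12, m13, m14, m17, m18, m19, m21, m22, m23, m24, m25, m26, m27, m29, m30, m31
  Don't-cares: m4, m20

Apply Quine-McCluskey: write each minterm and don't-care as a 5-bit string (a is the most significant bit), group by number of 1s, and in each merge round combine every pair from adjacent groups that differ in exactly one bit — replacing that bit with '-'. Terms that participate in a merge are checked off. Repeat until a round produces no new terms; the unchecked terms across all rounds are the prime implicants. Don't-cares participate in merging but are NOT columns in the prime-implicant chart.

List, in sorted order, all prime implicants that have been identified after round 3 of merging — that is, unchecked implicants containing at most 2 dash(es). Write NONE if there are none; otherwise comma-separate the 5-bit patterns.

-01-0, -1101, 0-1-0, 00--0, 0110-, 101--, 110--

size-2^0 implicants → 00000(✓)  00010(✓)  00100(✓)  00110(✓)  01010(✓)  01100(✓)  01101(✓)  01110(✓)  10001(✓)  10010(✓)  10011(✓)  10100(✓)  10101(✓)  10110(✓)  10111(✓)  11000(✓)  11001(✓)  11010(✓)  11011(✓)  11101(✓)  11110(✓)  11111(✓)
size-2^1 implicants → -0010(✓)  -0100(✓)  -0110(✓)  -1010(✓)  -1101  -1110(✓)  0-010(✓)  0-100(✓)  0-110(✓)  00-00(✓)  00-10(✓)  000-0(✓)  001-0(✓)  01-10(✓)  011-0(✓)  0110-  1-001(✓)  1-010(✓)  1-011(✓)  1-101(✓)  1-110(✓)  1-111(✓)  10-01(✓)  10-10(✓)  10-11(✓)  100-1(✓)  1001-(✓)  101-0(✓)  101-1(✓)  1010-(✓)  1011-(✓)  11-01(✓)  11-10(✓)  11-11(✓)  110-0(✓)  110-1(✓)  1100-(✓)  1101-(✓)  111-1(✓)  1111-(✓)
size-2^2 implicants → --010(✓)  --110(✓)  -0-10(✓)  -01-0  -1-10(✓)  0--10(✓)  0-1-0  00--0  1--01(✓)  1--10(✓)  1--11(✓)  1-0-1(✓)  1-01-(✓)  1-1-1(✓)  1-11-(✓)  10--1(✓)  10-1-(✓)  101--  11--1(✓)  11-1-(✓)  110--
size-2^3 implicants → ---10  1---1  1--1-
Unchecked terms (primes): ---10, -01-0, -1101, 0-1-0, 00--0, 0110-, 1---1, 1--1-, 101--, 110--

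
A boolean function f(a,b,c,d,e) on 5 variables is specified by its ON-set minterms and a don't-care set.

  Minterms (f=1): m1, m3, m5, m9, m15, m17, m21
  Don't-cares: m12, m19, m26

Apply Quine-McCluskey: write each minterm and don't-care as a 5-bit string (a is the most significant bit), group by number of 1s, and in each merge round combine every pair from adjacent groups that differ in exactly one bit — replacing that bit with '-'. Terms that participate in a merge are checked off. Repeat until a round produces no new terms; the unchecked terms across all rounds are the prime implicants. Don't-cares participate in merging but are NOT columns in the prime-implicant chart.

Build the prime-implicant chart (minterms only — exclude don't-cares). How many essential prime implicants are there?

4

Round 0: 00001✓ 00011✓ 00101✓ 01001✓ 01100 01111 10001✓ 10011✓ 10101✓ 11010
Round 1: -0001✓ -0011✓ -0101✓ 0-001 00-01✓ 000-1✓ 10-01✓ 100-1✓
Round 2: -0-01 -00-1
PIs = {-0-01, -00-1, 0-001, 01100, 01111, 11010}
Coverage chart:
  m1: -0-01,-00-1,0-001
  m3: -00-1 ←essential
  m5: -0-01 ←essential
  m9: 0-001 ←essential
  m15: 01111 ←essential
  m17: -0-01,-00-1
  m21: -0-01 ←essential
Essential: -0-01, -00-1, 0-001, 01111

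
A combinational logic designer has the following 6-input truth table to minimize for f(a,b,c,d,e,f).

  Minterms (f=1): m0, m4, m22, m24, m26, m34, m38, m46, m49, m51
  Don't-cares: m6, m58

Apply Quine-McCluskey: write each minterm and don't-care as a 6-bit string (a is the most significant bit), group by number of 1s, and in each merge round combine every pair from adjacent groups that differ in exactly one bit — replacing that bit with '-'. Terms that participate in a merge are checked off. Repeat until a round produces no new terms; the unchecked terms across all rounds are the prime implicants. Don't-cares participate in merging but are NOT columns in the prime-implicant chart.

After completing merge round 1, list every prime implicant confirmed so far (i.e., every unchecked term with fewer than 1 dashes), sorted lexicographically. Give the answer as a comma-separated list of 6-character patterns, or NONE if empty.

[col 0] 000000*, 000100*, 000110*, 010110*, 011000*, 011010*, 100010*, 100110*, 101110*, 110001*, 110011*, 111010*
[col 1] -00110, -11010, 0-0110, 000-00, 0001-0, 0110-0, 10-110, 100-10, 1100-1
Prime implicants: -00110, -11010, 0-0110, 000-00, 0001-0, 0110-0, 10-110, 100-10, 1100-1

NONE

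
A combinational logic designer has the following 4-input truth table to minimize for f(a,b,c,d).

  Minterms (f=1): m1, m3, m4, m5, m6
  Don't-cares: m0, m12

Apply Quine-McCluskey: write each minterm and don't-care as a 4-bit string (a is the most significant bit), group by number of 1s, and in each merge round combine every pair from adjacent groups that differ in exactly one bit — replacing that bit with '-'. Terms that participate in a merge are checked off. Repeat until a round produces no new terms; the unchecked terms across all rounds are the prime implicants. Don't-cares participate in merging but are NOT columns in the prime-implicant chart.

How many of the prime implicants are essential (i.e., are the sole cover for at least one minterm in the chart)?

size-2^0 implicants → 0000(✓)  0001(✓)  0011(✓)  0100(✓)  0101(✓)  0110(✓)  1100(✓)
size-2^1 implicants → -100  0-00(✓)  0-01(✓)  00-1  000-(✓)  01-0  010-(✓)
size-2^2 implicants → 0-0-
Unchecked terms (primes): -100, 0-0-, 00-1, 01-0
Minterm coverage:
  m1 ⊆ 0-0-,00-1
  m3 ⊆ 00-1 [E]
  m4 ⊆ -100,0-0-,01-0
  m5 ⊆ 0-0- [E]
  m6 ⊆ 01-0 [E]
E = {0-0-, 00-1, 01-0}

3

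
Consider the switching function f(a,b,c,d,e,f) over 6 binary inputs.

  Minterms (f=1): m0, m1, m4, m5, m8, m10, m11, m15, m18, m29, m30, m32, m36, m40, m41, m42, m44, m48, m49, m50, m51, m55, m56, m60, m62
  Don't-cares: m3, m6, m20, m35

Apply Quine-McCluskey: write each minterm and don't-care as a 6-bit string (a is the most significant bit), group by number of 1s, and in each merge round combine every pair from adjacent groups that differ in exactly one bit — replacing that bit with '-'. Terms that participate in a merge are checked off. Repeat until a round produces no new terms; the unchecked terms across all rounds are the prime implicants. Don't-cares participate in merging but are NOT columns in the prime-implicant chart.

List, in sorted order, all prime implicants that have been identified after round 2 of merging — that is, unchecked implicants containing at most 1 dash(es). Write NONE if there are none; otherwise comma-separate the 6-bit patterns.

Round 0: 000000✓ 000001✓ 000011✓ 000100✓ 000101✓ 000110✓ 001000✓ 001010✓ 001011✓ 001111✓ 010010✓ 010100✓ 011101 011110✓ 100000✓ 100011✓ 100100✓ 101000✓ 101001✓ 101010✓ 101100✓ 110000✓ 110001✓ 110010✓ 110011✓ 110111✓ 111000✓ 111100✓ 111110✓
Round 1: -00000✓ -00011 -00100✓ -01000✓ -01010✓ -10010 -11110 0-0100 00-000✓ 00-011 000-00✓ 000-01✓ 0000-1 00000-✓ 0001-0 00010-✓ 001-11 0010-0✓ 00101- 1-0000✓ 1-0011 1-1000✓ 1-1100✓ 10-000✓ 10-100✓ 100-00✓ 101-00✓ 1010-0✓ 10100- 11-000✓ 110-11 1100-0✓ 1100-1✓ 11000-✓ 11001-✓ 111-00✓ 1111-0
Round 2: -0-000 -00-00 -010-0 000-0- 1--000 1-1-00 10--00 1100--
PIs = {-0-000, -00-00, -00011, -010-0, -10010, -11110, 0-0100, 00-011, 000-0-, 0000-1, 0001-0, 001-11, 00101-, 011101, 1--000, 1-0011, 1-1-00, 10--00, 10100-, 110-11, 1100--, 1111-0}

-00011, -10010, -11110, 0-0100, 00-011, 0000-1, 0001-0, 001-11, 00101-, 011101, 1-0011, 10100-, 110-11, 1111-0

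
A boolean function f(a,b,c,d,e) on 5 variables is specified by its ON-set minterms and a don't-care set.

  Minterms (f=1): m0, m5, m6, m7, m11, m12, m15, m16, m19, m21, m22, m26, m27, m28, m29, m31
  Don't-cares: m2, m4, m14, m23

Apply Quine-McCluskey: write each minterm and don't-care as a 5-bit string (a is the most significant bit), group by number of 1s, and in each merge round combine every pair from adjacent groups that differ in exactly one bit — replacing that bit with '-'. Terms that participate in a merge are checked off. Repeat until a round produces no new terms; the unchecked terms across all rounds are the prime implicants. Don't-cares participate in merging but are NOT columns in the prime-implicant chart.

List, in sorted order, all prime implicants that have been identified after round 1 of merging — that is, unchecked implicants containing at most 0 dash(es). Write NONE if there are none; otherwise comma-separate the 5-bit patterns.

size-2^0 implicants → 00000(✓)  00010(✓)  00100(✓)  00101(✓)  00110(✓)  00111(✓)  01011(✓)  01100(✓)  01110(✓)  01111(✓)  10000(✓)  10011(✓)  10101(✓)  10110(✓)  10111(✓)  11010(✓)  11011(✓)  11100(✓)  11101(✓)  11111(✓)
size-2^1 implicants → -0000  -0101(✓)  -0110(✓)  -0111(✓)  -1011(✓)  -1100  -1111(✓)  0-100(✓)  0-110(✓)  0-111(✓)  00-00(✓)  00-10(✓)  000-0(✓)  001-0(✓)  001-1(✓)  0010-(✓)  0011-(✓)  01-11(✓)  011-0(✓)  0111-(✓)  1-011(✓)  1-101(✓)  1-111(✓)  10-11(✓)  101-1(✓)  1011-(✓)  11-11(✓)  1101-  111-1(✓)  1110-
size-2^2 implicants → --111  -01-1  -011-  -1-11  0-1-0  0-11-  00--0  001--  1--11  1-1-1
Unchecked terms (primes): --111, -0000, -01-1, -011-, -1-11, -1100, 0-1-0, 0-11-, 00--0, 001--, 1--11, 1-1-1, 1101-, 1110-

NONE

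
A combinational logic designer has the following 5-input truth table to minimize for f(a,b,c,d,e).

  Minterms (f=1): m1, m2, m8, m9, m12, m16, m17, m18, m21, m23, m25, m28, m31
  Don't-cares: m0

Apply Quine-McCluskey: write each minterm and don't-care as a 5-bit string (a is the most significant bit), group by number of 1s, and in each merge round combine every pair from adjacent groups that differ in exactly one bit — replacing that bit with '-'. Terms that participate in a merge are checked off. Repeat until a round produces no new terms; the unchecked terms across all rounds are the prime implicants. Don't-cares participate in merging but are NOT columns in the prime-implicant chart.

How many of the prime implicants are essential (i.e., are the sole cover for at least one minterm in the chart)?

size-2^0 implicants → 00000(✓)  00001(✓)  00010(✓)  01000(✓)  01001(✓)  01100(✓)  10000(✓)  10001(✓)  10010(✓)  10101(✓)  10111(✓)  11001(✓)  11100(✓)  11111(✓)
size-2^1 implicants → -0000(✓)  -0001(✓)  -0010(✓)  -1001(✓)  -1100  0-000(✓)  0-001(✓)  000-0(✓)  0000-(✓)  01-00  0100-(✓)  1-001(✓)  1-111  10-01  100-0(✓)  1000-(✓)  101-1
size-2^2 implicants → --001  -00-0  -000-  0-00-
Unchecked terms (primes): --001, -00-0, -000-, -1100, 0-00-, 01-00, 1-111, 10-01, 101-1
Minterm coverage:
  m1 ⊆ --001,-000-,0-00-
  m2 ⊆ -00-0 [E]
  m8 ⊆ 0-00-,01-00
  m9 ⊆ --001,0-00-
  m12 ⊆ -1100,01-00
  m16 ⊆ -00-0,-000-
  m17 ⊆ --001,-000-,10-01
  m18 ⊆ -00-0 [E]
  m21 ⊆ 10-01,101-1
  m23 ⊆ 1-111,101-1
  m25 ⊆ --001 [E]
  m28 ⊆ -1100 [E]
  m31 ⊆ 1-111 [E]
E = {--001, -00-0, -1100, 1-111}

4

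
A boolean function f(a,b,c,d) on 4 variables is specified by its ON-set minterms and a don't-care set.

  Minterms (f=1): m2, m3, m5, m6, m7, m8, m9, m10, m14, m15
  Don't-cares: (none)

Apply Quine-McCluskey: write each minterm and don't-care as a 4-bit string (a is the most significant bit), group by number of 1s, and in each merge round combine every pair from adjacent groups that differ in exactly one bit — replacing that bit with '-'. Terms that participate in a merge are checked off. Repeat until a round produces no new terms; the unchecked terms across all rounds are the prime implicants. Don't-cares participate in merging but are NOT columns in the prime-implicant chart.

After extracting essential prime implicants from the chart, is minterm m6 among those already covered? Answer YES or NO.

YES

size-2^0 implicants → 0010(✓)  0011(✓)  0101(✓)  0110(✓)  0111(✓)  1000(✓)  1001(✓)  1010(✓)  1110(✓)  1111(✓)
size-2^1 implicants → -010(✓)  -110(✓)  -111(✓)  0-10(✓)  0-11(✓)  001-(✓)  01-1  011-(✓)  1-10(✓)  10-0  100-  111-(✓)
size-2^2 implicants → --10  -11-  0-1-
Unchecked terms (primes): --10, -11-, 0-1-, 01-1, 10-0, 100-
Minterm coverage:
  m2 ⊆ --10,0-1-
  m3 ⊆ 0-1- [E]
  m5 ⊆ 01-1 [E]
  m6 ⊆ --10,-11-,0-1-
  m7 ⊆ -11-,0-1-,01-1
  m8 ⊆ 10-0,100-
  m9 ⊆ 100- [E]
  m10 ⊆ --10,10-0
  m14 ⊆ --10,-11-
  m15 ⊆ -11- [E]
E = {-11-, 0-1-, 01-1, 100-}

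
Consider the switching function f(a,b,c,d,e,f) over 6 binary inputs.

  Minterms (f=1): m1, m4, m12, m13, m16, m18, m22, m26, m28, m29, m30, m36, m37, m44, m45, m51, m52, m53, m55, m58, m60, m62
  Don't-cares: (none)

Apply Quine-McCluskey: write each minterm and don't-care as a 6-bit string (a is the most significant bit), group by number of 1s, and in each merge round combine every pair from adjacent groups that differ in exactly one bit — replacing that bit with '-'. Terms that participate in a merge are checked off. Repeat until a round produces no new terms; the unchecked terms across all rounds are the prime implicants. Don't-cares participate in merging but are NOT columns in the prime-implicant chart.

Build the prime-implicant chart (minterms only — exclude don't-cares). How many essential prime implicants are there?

size-2^0 implicants → 000001  000100(✓)  001100(✓)  001101(✓)  010000(✓)  010010(✓)  010110(✓)  011010(✓)  011100(✓)  011101(✓)  011110(✓)  100100(✓)  100101(✓)  101100(✓)  101101(✓)  110011(✓)  110100(✓)  110101(✓)  110111(✓)  111010(✓)  111100(✓)  111110(✓)
size-2^1 implicants → -00100(✓)  -01100(✓)  -01101(✓)  -11010(✓)  -11100(✓)  -11110(✓)  0-1100(✓)  0-1101(✓)  00-100(✓)  00110-(✓)  01-010(✓)  01-110(✓)  010-10(✓)  0100-0  011-10(✓)  0111-0(✓)  01110-(✓)  1-0100(✓)  1-0101(✓)  1-1100(✓)  10-100(✓)  10-101(✓)  10010-(✓)  10110-(✓)  11-100(✓)  110-11  1101-1  11010-(✓)  111-10(✓)  1111-0(✓)
size-2^2 implicants → --1100  -0-100  -0110-  -11-10  -111-0  0-110-  01--10  1--100  1-010-  10-10-
Unchecked terms (primes): --1100, -0-100, -0110-, -11-10, -111-0, 0-110-, 000001, 01--10, 0100-0, 1--100, 1-010-, 10-10-, 110-11, 1101-1
Minterm coverage:
  m1 ⊆ 000001 [E]
  m4 ⊆ -0-100 [E]
  m12 ⊆ --1100,-0-100,-0110-,0-110-
  m13 ⊆ -0110-,0-110-
  m16 ⊆ 0100-0 [E]
  m18 ⊆ 01--10,0100-0
  m22 ⊆ 01--10 [E]
  m26 ⊆ -11-10,01--10
  m28 ⊆ --1100,-111-0,0-110-
  m29 ⊆ 0-110- [E]
  m30 ⊆ -11-10,-111-0,01--10
  m36 ⊆ -0-100,1--100,1-010-,10-10-
  m37 ⊆ 1-010-,10-10-
  m44 ⊆ --1100,-0-100,-0110-,1--100,10-10-
  m45 ⊆ -0110-,10-10-
  m51 ⊆ 110-11 [E]
  m52 ⊆ 1--100,1-010-
  m53 ⊆ 1-010-,1101-1
  m55 ⊆ 110-11,1101-1
  m58 ⊆ -11-10 [E]
  m60 ⊆ --1100,-111-0,1--100
  m62 ⊆ -11-10,-111-0
E = {-0-100, -11-10, 0-110-, 000001, 01--10, 0100-0, 110-11}

7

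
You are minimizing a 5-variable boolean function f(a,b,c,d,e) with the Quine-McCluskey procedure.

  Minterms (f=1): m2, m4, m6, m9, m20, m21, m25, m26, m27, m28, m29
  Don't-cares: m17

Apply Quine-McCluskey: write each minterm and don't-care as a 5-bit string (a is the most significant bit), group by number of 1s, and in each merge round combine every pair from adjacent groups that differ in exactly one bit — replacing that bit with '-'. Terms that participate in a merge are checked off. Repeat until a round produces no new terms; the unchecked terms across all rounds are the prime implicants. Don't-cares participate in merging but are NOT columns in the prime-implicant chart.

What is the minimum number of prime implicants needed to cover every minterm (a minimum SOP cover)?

size-2^0 implicants → 00010(✓)  00100(✓)  00110(✓)  01001(✓)  10001(✓)  10100(✓)  10101(✓)  11001(✓)  11010(✓)  11011(✓)  11100(✓)  11101(✓)
size-2^1 implicants → -0100  -1001  00-10  001-0  1-001(✓)  1-100(✓)  1-101(✓)  10-01(✓)  1010-(✓)  11-01(✓)  110-1  1101-  1110-(✓)
size-2^2 implicants → 1--01  1-10-
Unchecked terms (primes): -0100, -1001, 00-10, 001-0, 1--01, 1-10-, 110-1, 1101-
Minterm coverage:
  m2 ⊆ 00-10 [E]
  m4 ⊆ -0100,001-0
  m6 ⊆ 00-10,001-0
  m9 ⊆ -1001 [E]
  m20 ⊆ -0100,1-10-
  m21 ⊆ 1--01,1-10-
  m25 ⊆ -1001,1--01,110-1
  m26 ⊆ 1101- [E]
  m27 ⊆ 110-1,1101-
  m28 ⊆ 1-10- [E]
  m29 ⊆ 1--01,1-10-
E = {-1001, 00-10, 1-10-, 1101-}
Petrick residual → -0100
Cover = b'cd'e' + bc'd'e + a'b'de' + acd' + abc'd  |cover|=5

5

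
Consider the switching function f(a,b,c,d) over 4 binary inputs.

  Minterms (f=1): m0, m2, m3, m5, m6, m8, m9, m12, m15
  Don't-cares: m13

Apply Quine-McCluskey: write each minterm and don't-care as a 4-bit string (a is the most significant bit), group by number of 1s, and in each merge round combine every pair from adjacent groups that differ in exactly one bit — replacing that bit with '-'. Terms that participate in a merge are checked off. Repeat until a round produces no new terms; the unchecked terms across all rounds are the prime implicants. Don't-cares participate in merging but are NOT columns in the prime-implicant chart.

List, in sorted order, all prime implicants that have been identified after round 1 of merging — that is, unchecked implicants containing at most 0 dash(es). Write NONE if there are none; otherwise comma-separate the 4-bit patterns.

size-2^0 implicants → 0000(✓)  0010(✓)  0011(✓)  0101(✓)  0110(✓)  1000(✓)  1001(✓)  1100(✓)  1101(✓)  1111(✓)
size-2^1 implicants → -000  -101  0-10  00-0  001-  1-00(✓)  1-01(✓)  100-(✓)  11-1  110-(✓)
size-2^2 implicants → 1-0-
Unchecked terms (primes): -000, -101, 0-10, 00-0, 001-, 1-0-, 11-1

NONE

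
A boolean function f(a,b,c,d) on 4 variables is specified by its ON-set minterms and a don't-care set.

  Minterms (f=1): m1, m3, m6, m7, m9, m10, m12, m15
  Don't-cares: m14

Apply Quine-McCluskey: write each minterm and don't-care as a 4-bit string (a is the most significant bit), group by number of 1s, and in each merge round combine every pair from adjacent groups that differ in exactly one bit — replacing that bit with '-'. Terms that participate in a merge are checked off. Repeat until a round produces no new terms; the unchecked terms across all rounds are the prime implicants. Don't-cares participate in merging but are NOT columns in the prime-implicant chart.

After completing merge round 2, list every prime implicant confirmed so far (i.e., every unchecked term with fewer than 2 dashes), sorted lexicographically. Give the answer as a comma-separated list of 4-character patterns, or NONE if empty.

-001, 0-11, 00-1, 1-10, 11-0

[col 0] 0001*, 0011*, 0110*, 0111*, 1001*, 1010*, 1100*, 1110*, 1111*
[col 1] -001, -110*, -111*, 0-11, 00-1, 011-*, 1-10, 11-0, 111-*
[col 2] -11-
Prime implicants: -001, -11-, 0-11, 00-1, 1-10, 11-0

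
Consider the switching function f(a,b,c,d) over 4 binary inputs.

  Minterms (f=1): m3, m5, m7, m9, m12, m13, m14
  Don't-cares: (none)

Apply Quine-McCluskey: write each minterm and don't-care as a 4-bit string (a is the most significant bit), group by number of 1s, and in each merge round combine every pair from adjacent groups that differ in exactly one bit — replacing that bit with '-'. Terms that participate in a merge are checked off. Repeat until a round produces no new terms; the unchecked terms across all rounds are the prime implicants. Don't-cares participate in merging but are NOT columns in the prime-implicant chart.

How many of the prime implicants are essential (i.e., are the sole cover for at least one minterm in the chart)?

3

Round 0: 0011✓ 0101✓ 0111✓ 1001✓ 1100✓ 1101✓ 1110✓
Round 1: -101 0-11 01-1 1-01 11-0 110-
PIs = {-101, 0-11, 01-1, 1-01, 11-0, 110-}
Coverage chart:
  m3: 0-11 ←essential
  m5: -101,01-1
  m7: 0-11,01-1
  m9: 1-01 ←essential
  m12: 11-0,110-
  m13: -101,1-01,110-
  m14: 11-0 ←essential
Essential: 0-11, 1-01, 11-0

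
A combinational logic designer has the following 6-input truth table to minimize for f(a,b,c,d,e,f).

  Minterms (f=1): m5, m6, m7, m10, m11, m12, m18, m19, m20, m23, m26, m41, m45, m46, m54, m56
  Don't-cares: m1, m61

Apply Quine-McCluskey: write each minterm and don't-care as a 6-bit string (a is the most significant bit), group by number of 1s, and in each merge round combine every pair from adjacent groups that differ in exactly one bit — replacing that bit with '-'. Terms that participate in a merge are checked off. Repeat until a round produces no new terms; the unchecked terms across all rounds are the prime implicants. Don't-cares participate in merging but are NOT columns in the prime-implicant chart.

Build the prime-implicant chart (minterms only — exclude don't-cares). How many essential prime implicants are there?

Round 0: 000001✓ 000101✓ 000110✓ 000111✓ 001010✓ 001011✓ 001100 010010✓ 010011✓ 010100 010111✓ 011010✓ 101001✓ 101101✓ 101110 110110 111000 111101✓
Round 1: 0-0111 0-1010 000-01 0001-1 00011- 00101- 01-010 010-11 01001- 1-1101 101-01
PIs = {0-0111, 0-1010, 000-01, 0001-1, 00011-, 00101-, 001100, 01-010, 010-11, 01001-, 010100, 1-1101, 101-01, 101110, 110110, 111000}
Coverage chart:
  m5: 000-01,0001-1
  m6: 00011- ←essential
  m7: 0-0111,0001-1,00011-
  m10: 0-1010,00101-
  m11: 00101- ←essential
  m12: 001100 ←essential
  m18: 01-010,01001-
  m19: 010-11,01001-
  m20: 010100 ←essential
  m23: 0-0111,010-11
  m26: 0-1010,01-010
  m41: 101-01 ←essential
  m45: 1-1101,101-01
  m46: 101110 ←essential
  m54: 110110 ←essential
  m56: 111000 ←essential
Essential: 00011-, 00101-, 001100, 010100, 101-01, 101110, 110110, 111000

8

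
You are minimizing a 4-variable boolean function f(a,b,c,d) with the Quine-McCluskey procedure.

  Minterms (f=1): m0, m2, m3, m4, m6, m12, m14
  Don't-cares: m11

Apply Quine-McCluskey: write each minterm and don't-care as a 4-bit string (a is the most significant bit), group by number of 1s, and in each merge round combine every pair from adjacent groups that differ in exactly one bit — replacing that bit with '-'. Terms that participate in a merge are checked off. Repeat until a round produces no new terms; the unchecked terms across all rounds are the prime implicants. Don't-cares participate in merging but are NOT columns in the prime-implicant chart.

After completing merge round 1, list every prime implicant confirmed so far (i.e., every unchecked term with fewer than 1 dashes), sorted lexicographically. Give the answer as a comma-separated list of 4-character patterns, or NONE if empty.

NONE

size-2^0 implicants → 0000(✓)  0010(✓)  0011(✓)  0100(✓)  0110(✓)  1011(✓)  1100(✓)  1110(✓)
size-2^1 implicants → -011  -100(✓)  -110(✓)  0-00(✓)  0-10(✓)  00-0(✓)  001-  01-0(✓)  11-0(✓)
size-2^2 implicants → -1-0  0--0
Unchecked terms (primes): -011, -1-0, 0--0, 001-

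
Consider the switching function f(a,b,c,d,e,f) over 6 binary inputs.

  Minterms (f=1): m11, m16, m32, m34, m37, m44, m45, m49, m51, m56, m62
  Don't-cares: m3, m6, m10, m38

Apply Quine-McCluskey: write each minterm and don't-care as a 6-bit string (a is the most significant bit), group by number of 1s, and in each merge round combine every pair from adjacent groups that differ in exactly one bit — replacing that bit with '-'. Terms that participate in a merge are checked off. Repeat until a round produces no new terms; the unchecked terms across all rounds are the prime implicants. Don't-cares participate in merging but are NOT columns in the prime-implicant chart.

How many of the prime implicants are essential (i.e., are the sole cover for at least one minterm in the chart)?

7

Round 0: 000011✓ 000110✓ 001010✓ 001011✓ 010000 100000✓ 100010✓ 100101✓ 100110✓ 101100✓ 101101✓ 110001✓ 110011✓ 111000 111110
Round 1: -00110 00-011 00101- 10-101 100-10 1000-0 10110- 1100-1
PIs = {-00110, 00-011, 00101-, 010000, 10-101, 100-10, 1000-0, 10110-, 1100-1, 111000, 111110}
Coverage chart:
  m11: 00-011,00101-
  m16: 010000 ←essential
  m32: 1000-0 ←essential
  m34: 100-10,1000-0
  m37: 10-101 ←essential
  m44: 10110- ←essential
  m45: 10-101,10110-
  m49: 1100-1 ←essential
  m51: 1100-1 ←essential
  m56: 111000 ←essential
  m62: 111110 ←essential
Essential: 010000, 10-101, 1000-0, 10110-, 1100-1, 111000, 111110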